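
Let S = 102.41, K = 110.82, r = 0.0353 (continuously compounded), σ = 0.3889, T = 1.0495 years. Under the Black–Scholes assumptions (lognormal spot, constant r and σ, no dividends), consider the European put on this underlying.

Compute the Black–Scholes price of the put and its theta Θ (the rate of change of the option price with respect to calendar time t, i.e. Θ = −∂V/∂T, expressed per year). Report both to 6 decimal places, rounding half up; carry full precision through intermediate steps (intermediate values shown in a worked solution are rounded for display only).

σ√T = 0.3889·√1.0495 = 0.398409
d₁ = (ln(S/K) + (r+σ²/2)T) / (σ√T) = (ln(102.41/110.82) + (0.0353+0.3889²/2)·1.0495) / 0.398409 = (-0.078923 + 0.116412) / 0.398409 = 0.094098
d₂ = d₁ − σ√T = 0.094098 − 0.398409 = -0.304311
e^{−rT} = e^{−0.0353·1.0495} = 0.963631
N(−d₁) = 0.462516,  N(−d₂) = 0.619555
Put price V = K·e^{−rT}·N(−d₂) − S·N(−d₁) = 66.161955 − 47.366245 = 18.795710
φ(d₁) = (1/√(2π))·e^{−d₁²/2} = 0.397180
Θ = −S·φ(d₁)·σ/(2√T) + r·K·e^{−rT}·N(−d₂) = −7.720518 + 2.335517 = -5.385001

price = 18.795710
Θ = -5.385001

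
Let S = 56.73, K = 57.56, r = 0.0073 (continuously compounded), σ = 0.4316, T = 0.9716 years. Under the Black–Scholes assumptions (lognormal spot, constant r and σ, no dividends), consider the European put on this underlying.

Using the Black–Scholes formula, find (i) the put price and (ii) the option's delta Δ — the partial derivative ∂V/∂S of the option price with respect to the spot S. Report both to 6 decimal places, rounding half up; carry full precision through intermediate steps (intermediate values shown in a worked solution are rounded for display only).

price = 9.804826
Δ = -0.422601

σ√T = 0.4316·√0.9716 = 0.425427
d₁ = (ln(S/K) + (r+σ²/2)T) / (σ√T) = (ln(56.73/57.56) + (0.0073+0.4316²/2)·0.9716) / 0.425427 = (-0.014525 + 0.097587) / 0.425427 = 0.195244
d₂ = d₁ − σ√T = 0.195244 − 0.425427 = -0.230183
e^{−rT} = e^{−0.0073·0.9716} = 0.992932
N(−d₁) = 0.422601,  N(−d₂) = 0.591025
Put price V = K·e^{−rT}·N(−d₂) − S·N(−d₁) = 33.778979 − 23.974153 = 9.804826
Δ = −N(−d₁) = -0.422601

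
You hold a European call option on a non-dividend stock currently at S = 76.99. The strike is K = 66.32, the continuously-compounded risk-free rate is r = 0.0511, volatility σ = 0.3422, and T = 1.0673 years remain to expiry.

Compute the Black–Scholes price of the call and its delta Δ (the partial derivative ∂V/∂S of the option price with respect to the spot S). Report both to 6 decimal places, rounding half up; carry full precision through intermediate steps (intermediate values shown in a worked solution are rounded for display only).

price = 18.463259
Δ = 0.774282

σ√T = 0.3422·√1.0673 = 0.353528
d₁ = (ln(S/K) + (r+σ²/2)T) / (σ√T) = (ln(76.99/66.32) + (0.0511+0.3422²/2)·1.0673) / 0.353528 = (0.149184 + 0.117030) / 0.353528 = 0.753022
d₂ = d₁ − σ√T = 0.753022 − 0.353528 = 0.399494
e^{−rT} = e^{−0.0511·1.0673} = 0.946922
N(d₁) = 0.774282,  N(d₂) = 0.655235
Call price V = S·N(d₁) − K·e^{−rT}·N(d₂) = 59.611938 − 41.148679 = 18.463259
Δ = N(d₁) = 0.774282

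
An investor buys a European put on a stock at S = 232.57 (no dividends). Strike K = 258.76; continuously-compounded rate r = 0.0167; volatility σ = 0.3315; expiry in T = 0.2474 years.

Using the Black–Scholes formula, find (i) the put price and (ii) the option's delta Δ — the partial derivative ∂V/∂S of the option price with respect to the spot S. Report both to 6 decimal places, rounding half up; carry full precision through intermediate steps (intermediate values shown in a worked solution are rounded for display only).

price = 31.677997
Δ = -0.705289

σ√T = 0.3315·√0.2474 = 0.164886
d₁ = (ln(S/K) + (r+σ²/2)T) / (σ√T) = (ln(232.57/258.76) + (0.0167+0.3315²/2)·0.2474) / 0.164886 = (-0.106710 + 0.017725) / 0.164886 = -0.539673
d₂ = d₁ − σ√T = -0.539673 − 0.164886 = -0.704559
e^{−rT} = e^{−0.0167·0.2474} = 0.995877
N(−d₁) = 0.705289,  N(−d₂) = 0.759458
Put price V = K·e^{−rT}·N(−d₂) − S·N(−d₁) = 195.707017 − 164.029019 = 31.677997
Δ = −N(−d₁) = -0.705289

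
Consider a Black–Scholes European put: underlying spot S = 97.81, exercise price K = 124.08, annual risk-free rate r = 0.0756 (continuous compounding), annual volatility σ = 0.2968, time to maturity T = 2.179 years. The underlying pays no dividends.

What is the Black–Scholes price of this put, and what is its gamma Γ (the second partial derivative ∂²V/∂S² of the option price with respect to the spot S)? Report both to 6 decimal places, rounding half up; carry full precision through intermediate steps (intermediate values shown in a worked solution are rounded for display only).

σ√T = 0.2968·√2.179 = 0.438119
d₁ = (ln(S/K) + (r+σ²/2)T) / (σ√T) = (ln(97.81/124.08) + (0.0756+0.2968²/2)·2.179) / 0.438119 = (-0.237900 + 0.260707) / 0.438119 = 0.052057
d₂ = d₁ − σ√T = 0.052057 − 0.438119 = -0.386063
e^{−rT} = e^{−0.0756·2.179} = 0.848121
N(−d₁) = 0.479242,  N(−d₂) = 0.650275
Put price V = K·e^{−rT}·N(−d₂) − S·N(−d₁) = 68.431556 − 46.874639 = 21.556917
φ(d₁) = (1/√(2π))·e^{−d₁²/2} = 0.398402
Γ = φ(d₁) / (S·σ·√T) = 0.009297

price = 21.556917
Γ = 0.009297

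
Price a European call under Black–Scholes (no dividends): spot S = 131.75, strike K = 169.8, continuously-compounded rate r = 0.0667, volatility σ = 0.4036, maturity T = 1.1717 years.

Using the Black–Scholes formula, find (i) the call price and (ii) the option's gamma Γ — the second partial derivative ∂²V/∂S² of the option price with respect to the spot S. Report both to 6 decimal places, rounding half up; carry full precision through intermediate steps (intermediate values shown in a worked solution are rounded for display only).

price = 14.276362
Γ = 0.006815

σ√T = 0.4036·√1.1717 = 0.436877
d₁ = (ln(S/K) + (r+σ²/2)T) / (σ√T) = (ln(131.75/169.8) + (0.0667+0.4036²/2)·1.1717) / 0.436877 = (-0.253715 + 0.173583) / 0.436877 = -0.183420
d₂ = d₁ − σ√T = -0.183420 − 0.436877 = -0.620297
e^{−rT} = e^{−0.0667·1.1717} = 0.924823
N(d₁) = 0.427234,  N(d₂) = 0.267531
Call price V = S·N(d₁) − K·e^{−rT}·N(d₂) = 56.288130 − 42.011768 = 14.276362
φ(d₁) = (1/√(2π))·e^{−d₁²/2} = 0.392288
Γ = φ(d₁) / (S·σ·√T) = 0.006815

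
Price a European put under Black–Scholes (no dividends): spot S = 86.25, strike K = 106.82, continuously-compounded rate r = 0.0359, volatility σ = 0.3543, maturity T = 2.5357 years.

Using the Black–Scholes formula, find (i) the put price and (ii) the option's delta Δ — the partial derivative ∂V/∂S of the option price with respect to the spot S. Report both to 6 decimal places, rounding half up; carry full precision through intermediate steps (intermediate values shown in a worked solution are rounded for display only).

price = 26.517147
Δ = -0.474358

σ√T = 0.3543·√2.5357 = 0.564183
d₁ = (ln(S/K) + (r+σ²/2)T) / (σ√T) = (ln(86.25/106.82) + (0.0359+0.3543²/2)·2.5357) / 0.564183 = (-0.213895 + 0.250183) / 0.564183 = 0.064319
d₂ = d₁ − σ√T = 0.064319 − 0.564183 = -0.499864
e^{−rT} = e^{−0.0359·2.5357} = 0.912989
N(−d₁) = 0.474358,  N(−d₂) = 0.691415
Put price V = K·e^{−rT}·N(−d₂) − S·N(−d₁) = 67.430527 − 40.913380 = 26.517147
Δ = −N(−d₁) = -0.474358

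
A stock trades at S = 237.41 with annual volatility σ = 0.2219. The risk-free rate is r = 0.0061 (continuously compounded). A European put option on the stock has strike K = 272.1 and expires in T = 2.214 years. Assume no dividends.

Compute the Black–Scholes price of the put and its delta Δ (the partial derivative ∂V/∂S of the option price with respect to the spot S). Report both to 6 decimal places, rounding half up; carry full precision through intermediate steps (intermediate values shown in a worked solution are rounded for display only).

price = 50.931933
Δ = -0.582020

σ√T = 0.2219·√2.214 = 0.330176
d₁ = (ln(S/K) + (r+σ²/2)T) / (σ√T) = (ln(237.41/272.1) + (0.0061+0.2219²/2)·2.214) / 0.330176 = (-0.136381 + 0.068014) / 0.330176 = -0.207063
d₂ = d₁ − σ√T = -0.207063 − 0.330176 = -0.537240
e^{−rT} = e^{−0.0061·2.214} = 0.986585
N(−d₁) = 0.582020,  N(−d₂) = 0.704449
Put price V = K·e^{−rT}·N(−d₂) − S·N(−d₁) = 189.109242 − 138.177308 = 50.931933
Δ = −N(−d₁) = -0.582020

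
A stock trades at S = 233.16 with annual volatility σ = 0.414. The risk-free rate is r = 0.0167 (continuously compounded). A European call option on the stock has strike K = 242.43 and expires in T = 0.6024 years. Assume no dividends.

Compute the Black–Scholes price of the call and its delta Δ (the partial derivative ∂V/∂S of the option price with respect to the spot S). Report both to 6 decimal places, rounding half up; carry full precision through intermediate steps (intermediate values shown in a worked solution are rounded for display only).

price = 26.896904
Δ = 0.528156

σ√T = 0.414·√0.6024 = 0.321324
d₁ = (ln(S/K) + (r+σ²/2)T) / (σ√T) = (ln(233.16/242.43) + (0.0167+0.414²/2)·0.6024) / 0.321324 = (-0.038988 + 0.061685) / 0.321324 = 0.070634
d₂ = d₁ − σ√T = 0.070634 − 0.321324 = -0.250690
e^{−rT} = e^{−0.0167·0.6024} = 0.989990
N(d₁) = 0.528156,  N(d₂) = 0.401027
Call price V = S·N(d₁) − K·e^{−rT}·N(d₂) = 123.144753 − 96.247849 = 26.896904
Δ = N(d₁) = 0.528156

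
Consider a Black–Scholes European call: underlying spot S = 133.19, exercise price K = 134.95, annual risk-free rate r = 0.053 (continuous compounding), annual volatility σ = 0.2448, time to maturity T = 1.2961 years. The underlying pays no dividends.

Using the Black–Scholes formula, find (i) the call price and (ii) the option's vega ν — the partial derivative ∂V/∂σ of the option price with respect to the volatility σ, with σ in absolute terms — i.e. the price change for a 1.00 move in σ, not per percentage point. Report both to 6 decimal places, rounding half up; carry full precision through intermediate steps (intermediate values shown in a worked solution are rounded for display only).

price = 18.243894
ν = 57.119789

σ√T = 0.2448·√1.2961 = 0.278696
d₁ = (ln(S/K) + (r+σ²/2)T) / (σ√T) = (ln(133.19/134.95) + (0.053+0.2448²/2)·1.2961) / 0.278696 = (-0.013128 + 0.107529) / 0.278696 = 0.338725
d₂ = d₁ − σ√T = 0.338725 − 0.278696 = 0.060029
e^{−rT} = e^{−0.053·1.2961} = 0.933613
N(d₁) = 0.632592,  N(d₂) = 0.523934
Call price V = S·N(d₁) − K·e^{−rT}·N(d₂) = 84.254881 − 66.010987 = 18.243894
φ(d₁) = (1/√(2π))·e^{−d₁²/2} = 0.376700
ν = S·φ(d₁)·√T = 57.119789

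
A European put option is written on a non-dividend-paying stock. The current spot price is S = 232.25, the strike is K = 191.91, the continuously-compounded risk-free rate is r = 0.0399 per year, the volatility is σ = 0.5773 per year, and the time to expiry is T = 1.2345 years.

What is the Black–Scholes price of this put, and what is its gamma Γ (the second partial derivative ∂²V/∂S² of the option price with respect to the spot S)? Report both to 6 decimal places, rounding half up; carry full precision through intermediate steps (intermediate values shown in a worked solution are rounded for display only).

price = 30.881192
Γ = 0.002103

σ√T = 0.5773·√1.2345 = 0.641427
d₁ = (ln(S/K) + (r+σ²/2)T) / (σ√T) = (ln(232.25/191.91) + (0.0399+0.5773²/2)·1.2345) / 0.641427 = (0.190788 + 0.254971) / 0.641427 = 0.694948
d₂ = d₁ − σ√T = 0.694948 − 0.641427 = 0.053522
e^{−rT} = e^{−0.0399·1.2345} = 0.951937
N(−d₁) = 0.243544,  N(−d₂) = 0.478658
Put price V = K·e^{−rT}·N(−d₂) − S·N(−d₁) = 87.444237 − 56.563046 = 30.881192
φ(d₁) = (1/√(2π))·e^{−d₁²/2} = 0.313356
Γ = φ(d₁) / (S·σ·√T) = 0.002103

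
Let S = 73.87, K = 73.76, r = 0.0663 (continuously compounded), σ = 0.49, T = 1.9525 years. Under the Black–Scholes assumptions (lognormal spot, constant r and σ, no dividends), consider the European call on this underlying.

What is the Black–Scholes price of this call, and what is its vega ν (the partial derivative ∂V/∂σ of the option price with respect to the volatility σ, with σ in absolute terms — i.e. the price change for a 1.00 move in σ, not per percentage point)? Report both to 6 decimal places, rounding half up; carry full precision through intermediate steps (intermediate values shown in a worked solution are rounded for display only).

σ√T = 0.49·√1.9525 = 0.684686
d₁ = (ln(S/K) + (r+σ²/2)T) / (σ√T) = (ln(73.87/73.76) + (0.0663+0.49²/2)·1.9525) / 0.684686 = (0.001490 + 0.363848) / 0.684686 = 0.533585
d₂ = d₁ − σ√T = 0.533585 − 0.684686 = -0.151101
e^{−rT} = e^{−0.0663·1.9525} = 0.878578
N(d₁) = 0.703186,  N(d₂) = 0.439948
Call price V = S·N(d₁) − K·e^{−rT}·N(d₂) = 51.944335 − 28.510353 = 23.433982
φ(d₁) = (1/√(2π))·e^{−d₁²/2} = 0.346007
ν = S·φ(d₁)·√T = 35.714861

price = 23.433982
ν = 35.714861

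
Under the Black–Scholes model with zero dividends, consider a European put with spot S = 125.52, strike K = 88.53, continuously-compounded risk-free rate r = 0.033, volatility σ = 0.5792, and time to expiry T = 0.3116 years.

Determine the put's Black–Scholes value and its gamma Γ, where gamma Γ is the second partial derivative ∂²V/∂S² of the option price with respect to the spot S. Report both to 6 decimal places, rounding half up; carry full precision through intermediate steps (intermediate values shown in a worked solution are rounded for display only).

σ√T = 0.5792·√0.3116 = 0.323316
d₁ = (ln(S/K) + (r+σ²/2)T) / (σ√T) = (ln(125.52/88.53) + (0.033+0.5792²/2)·0.3116) / 0.323316 = (0.349124 + 0.062549) / 0.323316 = 1.273284
d₂ = d₁ − σ√T = 1.273284 − 0.323316 = 0.949968
e^{−rT} = e^{−0.033·0.3116} = 0.989770
N(−d₁) = 0.101459,  N(−d₂) = 0.171064
Put price V = K·e^{−rT}·N(−d₂) − S·N(−d₁) = 14.989399 − 12.735095 = 2.254303
φ(d₁) = (1/√(2π))·e^{−d₁²/2} = 0.177362
Γ = φ(d₁) / (S·σ·√T) = 0.004370

price = 2.254303
Γ = 0.004370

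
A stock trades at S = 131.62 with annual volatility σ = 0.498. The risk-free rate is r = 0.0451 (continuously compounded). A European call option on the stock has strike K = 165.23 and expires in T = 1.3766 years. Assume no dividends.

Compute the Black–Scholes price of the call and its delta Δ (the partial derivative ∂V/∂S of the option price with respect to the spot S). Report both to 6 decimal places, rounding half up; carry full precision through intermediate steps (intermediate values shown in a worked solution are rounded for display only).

price = 22.407874
Δ = 0.503664

σ√T = 0.498·√1.3766 = 0.584296
d₁ = (ln(S/K) + (r+σ²/2)T) / (σ√T) = (ln(131.62/165.23) + (0.0451+0.498²/2)·1.3766) / 0.584296 = (-0.227419 + 0.232786) / 0.584296 = 0.009184
d₂ = d₁ − σ√T = 0.009184 − 0.584296 = -0.575112
e^{−rT} = e^{−0.0451·1.3766} = 0.939803
N(d₁) = 0.503664,  N(d₂) = 0.282608
Call price V = S·N(d₁) − K·e^{−rT}·N(d₂) = 66.292250 − 43.884376 = 22.407874
Δ = N(d₁) = 0.503664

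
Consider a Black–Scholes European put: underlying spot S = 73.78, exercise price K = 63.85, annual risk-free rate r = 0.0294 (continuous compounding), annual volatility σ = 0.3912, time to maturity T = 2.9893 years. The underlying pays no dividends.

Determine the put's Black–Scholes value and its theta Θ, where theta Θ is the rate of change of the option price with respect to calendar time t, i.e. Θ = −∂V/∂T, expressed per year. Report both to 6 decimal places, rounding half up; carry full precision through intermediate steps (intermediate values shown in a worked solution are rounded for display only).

σ√T = 0.3912·√2.9893 = 0.676369
d₁ = (ln(S/K) + (r+σ²/2)T) / (σ√T) = (ln(73.78/63.85) + (0.0294+0.3912²/2)·2.9893) / 0.676369 = (0.144551 + 0.316623) / 0.676369 = 0.681838
d₂ = d₁ − σ√T = 0.681838 − 0.676369 = 0.005469
e^{−rT} = e^{−0.0294·2.9893} = 0.915866
N(−d₁) = 0.247671,  N(−d₂) = 0.497818
Put price V = K·e^{−rT}·N(−d₂) − S·N(−d₁) = 29.111426 − 18.273145 = 10.838281
φ(d₁) = (1/√(2π))·e^{−d₁²/2} = 0.316197
Θ = −S·φ(d₁)·σ/(2√T) + r·K·e^{−rT}·N(−d₂) = −2.639249 + 0.855876 = -1.783373

price = 10.838281
Θ = -1.783373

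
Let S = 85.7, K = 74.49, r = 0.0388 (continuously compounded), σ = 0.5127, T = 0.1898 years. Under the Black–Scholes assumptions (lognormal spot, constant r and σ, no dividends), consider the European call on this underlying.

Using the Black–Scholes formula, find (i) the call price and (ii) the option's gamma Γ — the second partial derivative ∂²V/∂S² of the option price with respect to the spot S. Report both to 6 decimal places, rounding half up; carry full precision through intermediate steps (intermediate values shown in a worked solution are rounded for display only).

price = 14.461576
Γ = 0.015467

σ√T = 0.5127·√0.1898 = 0.223363
d₁ = (ln(S/K) + (r+σ²/2)T) / (σ√T) = (ln(85.7/74.49) + (0.0388+0.5127²/2)·0.1898) / 0.223363 = (0.140188 + 0.032310) / 0.223363 = 0.772275
d₂ = d₁ − σ√T = 0.772275 − 0.223363 = 0.548912
e^{−rT} = e^{−0.0388·0.1898} = 0.992663
N(d₁) = 0.780024,  N(d₂) = 0.708467
Call price V = S·N(d₁) − K·e^{−rT}·N(d₂) = 66.848073 − 52.386497 = 14.461576
φ(d₁) = (1/√(2π))·e^{−d₁²/2} = 0.296075
Γ = φ(d₁) / (S·σ·√T) = 0.015467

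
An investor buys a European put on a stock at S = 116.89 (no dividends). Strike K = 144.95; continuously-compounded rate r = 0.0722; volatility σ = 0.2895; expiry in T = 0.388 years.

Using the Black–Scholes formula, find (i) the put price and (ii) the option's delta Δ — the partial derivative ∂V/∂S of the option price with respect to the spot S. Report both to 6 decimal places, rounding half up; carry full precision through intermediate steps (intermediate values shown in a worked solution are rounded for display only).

σ√T = 0.2895·√0.388 = 0.180329
d₁ = (ln(S/K) + (r+σ²/2)T) / (σ√T) = (ln(116.89/144.95) + (0.0722+0.2895²/2)·0.388) / 0.180329 = (-0.215156 + 0.044273) / 0.180329 = -0.947619
d₂ = d₁ − σ√T = -0.947619 − 0.180329 = -1.127948
e^{−rT} = e^{−0.0722·0.388} = 0.972375
N(−d₁) = 0.828338,  N(−d₂) = 0.870329
Put price V = K·e^{−rT}·N(−d₂) − S·N(−d₁) = 122.669193 − 96.824462 = 25.844730
Δ = −N(−d₁) = -0.828338

price = 25.844730
Δ = -0.828338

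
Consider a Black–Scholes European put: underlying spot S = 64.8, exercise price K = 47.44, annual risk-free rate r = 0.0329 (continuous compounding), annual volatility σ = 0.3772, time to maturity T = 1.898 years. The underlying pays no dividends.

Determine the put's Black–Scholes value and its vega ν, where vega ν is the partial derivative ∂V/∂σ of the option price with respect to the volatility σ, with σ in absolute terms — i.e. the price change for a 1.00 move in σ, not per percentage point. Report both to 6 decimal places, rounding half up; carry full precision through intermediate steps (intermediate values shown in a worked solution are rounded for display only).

price = 3.781743
ν = 22.031903

σ√T = 0.3772·√1.898 = 0.519661
d₁ = (ln(S/K) + (r+σ²/2)T) / (σ√T) = (ln(64.8/47.44) + (0.0329+0.3772²/2)·1.898) / 0.519661 = (0.311840 + 0.197468) / 0.519661 = 0.980077
d₂ = d₁ − σ√T = 0.980077 − 0.519661 = 0.460417
e^{−rT} = e^{−0.0329·1.898} = 0.939465
N(−d₁) = 0.163524,  N(−d₂) = 0.322609
Put price V = K·e^{−rT}·N(−d₂) − S·N(−d₁) = 14.378095 − 10.596352 = 3.781743
φ(d₁) = (1/√(2π))·e^{−d₁²/2} = 0.246791
ν = S·φ(d₁)·√T = 22.031903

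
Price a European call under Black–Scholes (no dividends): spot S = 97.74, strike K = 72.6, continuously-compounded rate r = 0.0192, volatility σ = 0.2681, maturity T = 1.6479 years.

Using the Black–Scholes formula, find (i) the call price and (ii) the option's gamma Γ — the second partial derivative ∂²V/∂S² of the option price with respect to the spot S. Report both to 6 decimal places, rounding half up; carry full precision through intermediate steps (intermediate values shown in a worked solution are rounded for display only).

price = 29.961236
Γ = 0.006278

σ√T = 0.2681·√1.6479 = 0.344161
d₁ = (ln(S/K) + (r+σ²/2)T) / (σ√T) = (ln(97.74/72.6) + (0.0192+0.2681²/2)·1.6479) / 0.344161 = (0.297346 + 0.090863) / 0.344161 = 1.127986
d₂ = d₁ − σ√T = 1.127986 − 0.344161 = 0.783824
e^{−rT} = e^{−0.0192·1.6479} = 0.968856
N(d₁) = 0.870337,  N(d₂) = 0.783428
Call price V = S·N(d₁) − K·e^{−rT}·N(d₂) = 85.066740 − 55.105504 = 29.961236
φ(d₁) = (1/√(2π))·e^{−d₁²/2} = 0.211165
Γ = φ(d₁) / (S·σ·√T) = 0.006278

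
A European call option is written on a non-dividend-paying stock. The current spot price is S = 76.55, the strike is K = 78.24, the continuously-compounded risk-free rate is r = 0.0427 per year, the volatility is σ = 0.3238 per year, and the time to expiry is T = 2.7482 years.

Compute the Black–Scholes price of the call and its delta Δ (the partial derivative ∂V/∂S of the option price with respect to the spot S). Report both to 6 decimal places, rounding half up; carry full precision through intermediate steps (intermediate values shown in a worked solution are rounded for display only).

price = 19.185057
Δ = 0.672319

σ√T = 0.3238·√2.7482 = 0.536786
d₁ = (ln(S/K) + (r+σ²/2)T) / (σ√T) = (ln(76.55/78.24) + (0.0427+0.3238²/2)·2.7482) / 0.536786 = (-0.021837 + 0.261418) / 0.536786 = 0.446325
d₂ = d₁ − σ√T = 0.446325 − 0.536786 = -0.090461
e^{−rT} = e^{−0.0427·2.7482} = 0.889276
N(d₁) = 0.672319,  N(d₂) = 0.463960
Call price V = S·N(d₁) − K·e^{−rT}·N(d₂) = 51.465991 − 32.280934 = 19.185057
Δ = N(d₁) = 0.672319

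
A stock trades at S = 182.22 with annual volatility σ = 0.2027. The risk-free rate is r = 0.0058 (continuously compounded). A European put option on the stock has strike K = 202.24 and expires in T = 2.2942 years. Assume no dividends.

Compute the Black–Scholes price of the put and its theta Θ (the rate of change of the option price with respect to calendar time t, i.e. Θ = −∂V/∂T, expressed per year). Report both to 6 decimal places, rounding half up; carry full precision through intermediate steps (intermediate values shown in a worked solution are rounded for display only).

σ√T = 0.2027·√2.2942 = 0.307022
d₁ = (ln(S/K) + (r+σ²/2)T) / (σ√T) = (ln(182.22/202.24) + (0.0058+0.2027²/2)·2.2942) / 0.307022 = (-0.104240 + 0.060438) / 0.307022 = -0.142670
d₂ = d₁ − σ√T = -0.142670 − 0.307022 = -0.449692
e^{−rT} = e^{−0.0058·2.2942} = 0.986782
N(−d₁) = 0.556725,  N(−d₂) = 0.673534
Put price V = K·e^{−rT}·N(−d₂) − S·N(−d₁) = 134.414919 − 101.446345 = 32.968574
φ(d₁) = (1/√(2π))·e^{−d₁²/2} = 0.394903
Θ = −S·φ(d₁)·σ/(2√T) + r·K·e^{−rT}·N(−d₂) = −4.814977 + 0.779607 = -4.035371

price = 32.968574
Θ = -4.035371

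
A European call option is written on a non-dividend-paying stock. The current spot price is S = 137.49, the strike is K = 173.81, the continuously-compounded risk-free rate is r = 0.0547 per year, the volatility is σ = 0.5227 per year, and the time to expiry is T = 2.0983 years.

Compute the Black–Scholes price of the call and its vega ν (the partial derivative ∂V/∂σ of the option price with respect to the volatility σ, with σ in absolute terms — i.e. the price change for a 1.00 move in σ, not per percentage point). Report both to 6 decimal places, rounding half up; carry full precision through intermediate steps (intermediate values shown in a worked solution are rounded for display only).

σ√T = 0.5227·√2.0983 = 0.757158
d₁ = (ln(S/K) + (r+σ²/2)T) / (σ√T) = (ln(137.49/173.81) + (0.0547+0.5227²/2)·2.0983) / 0.757158 = (-0.234412 + 0.401421) / 0.757158 = 0.220574
d₂ = d₁ − σ√T = 0.220574 − 0.757158 = -0.536584
e^{−rT} = e^{−0.0547·2.0983} = 0.891565
N(d₁) = 0.587288,  N(d₂) = 0.295778
Call price V = S·N(d₁) − K·e^{−rT}·N(d₂) = 80.746216 − 45.834559 = 34.911657
φ(d₁) = (1/√(2π))·e^{−d₁²/2} = 0.389355
ν = S·φ(d₁)·√T = 77.544344

price = 34.911657
ν = 77.544344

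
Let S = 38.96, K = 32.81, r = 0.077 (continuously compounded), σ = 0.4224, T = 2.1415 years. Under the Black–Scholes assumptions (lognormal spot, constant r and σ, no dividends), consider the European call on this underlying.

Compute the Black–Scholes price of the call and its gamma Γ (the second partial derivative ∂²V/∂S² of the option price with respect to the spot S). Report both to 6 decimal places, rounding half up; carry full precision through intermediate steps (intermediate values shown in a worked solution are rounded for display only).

σ√T = 0.4224·√2.1415 = 0.618134
d₁ = (ln(S/K) + (r+σ²/2)T) / (σ√T) = (ln(38.96/32.81) + (0.077+0.4224²/2)·2.1415) / 0.618134 = (0.171802 + 0.355941) / 0.618134 = 0.853767
d₂ = d₁ − σ√T = 0.853767 − 0.618134 = 0.235632
e^{−rT} = e^{−0.077·2.1415} = 0.847982
N(d₁) = 0.803383,  N(d₂) = 0.593141
Call price V = S·N(d₁) − K·e^{−rT}·N(d₂) = 31.299799 − 16.502548 = 14.797250
φ(d₁) = (1/√(2π))·e^{−d₁²/2} = 0.277094
Γ = φ(d₁) / (S·σ·√T) = 0.011506

price = 14.797250
Γ = 0.011506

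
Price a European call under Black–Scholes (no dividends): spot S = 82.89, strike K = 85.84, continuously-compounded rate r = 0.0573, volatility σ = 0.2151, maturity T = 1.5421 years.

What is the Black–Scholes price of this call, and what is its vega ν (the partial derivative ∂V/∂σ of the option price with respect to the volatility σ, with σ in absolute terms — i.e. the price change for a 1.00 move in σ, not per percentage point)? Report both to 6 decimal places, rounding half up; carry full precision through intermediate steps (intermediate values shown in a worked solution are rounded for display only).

price = 10.902392
ν = 38.844139

σ√T = 0.2151·√1.5421 = 0.267114
d₁ = (ln(S/K) + (r+σ²/2)T) / (σ√T) = (ln(82.89/85.84) + (0.0573+0.2151²/2)·1.5421) / 0.267114 = (-0.034971 + 0.124037) / 0.267114 = 0.333440
d₂ = d₁ − σ√T = 0.333440 − 0.267114 = 0.066326
e^{−rT} = e^{−0.0573·1.5421} = 0.915429
N(d₁) = 0.630599,  N(d₂) = 0.526441
Call price V = S·N(d₁) − K·e^{−rT}·N(d₂) = 52.270357 − 41.367965 = 10.902392
φ(d₁) = (1/√(2π))·e^{−d₁²/2} = 0.377370
ν = S·φ(d₁)·√T = 38.844139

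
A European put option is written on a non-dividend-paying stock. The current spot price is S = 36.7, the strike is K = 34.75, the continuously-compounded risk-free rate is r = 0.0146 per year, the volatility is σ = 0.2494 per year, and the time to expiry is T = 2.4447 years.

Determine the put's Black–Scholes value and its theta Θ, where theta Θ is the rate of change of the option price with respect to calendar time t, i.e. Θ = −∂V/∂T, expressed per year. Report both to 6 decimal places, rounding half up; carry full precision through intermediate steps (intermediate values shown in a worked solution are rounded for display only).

σ√T = 0.2494·√2.4447 = 0.389950
d₁ = (ln(S/K) + (r+σ²/2)T) / (σ√T) = (ln(36.7/34.75) + (0.0146+0.2494²/2)·2.4447) / 0.389950 = (0.054597 + 0.111723) / 0.389950 = 0.426517
d₂ = d₁ − σ√T = 0.426517 − 0.389950 = 0.036567
e^{−rT} = e^{−0.0146·2.4447} = 0.964937
N(−d₁) = 0.334866,  N(−d₂) = 0.485415
Put price V = K·e^{−rT}·N(−d₂) − S·N(−d₁) = 16.276728 − 12.289567 = 3.987161
φ(d₁) = (1/√(2π))·e^{−d₁²/2} = 0.364257
Θ = −S·φ(d₁)·σ/(2√T) + r·K·e^{−rT}·N(−d₂) = −1.066172 + 0.237640 = -0.828531

price = 3.987161
Θ = -0.828531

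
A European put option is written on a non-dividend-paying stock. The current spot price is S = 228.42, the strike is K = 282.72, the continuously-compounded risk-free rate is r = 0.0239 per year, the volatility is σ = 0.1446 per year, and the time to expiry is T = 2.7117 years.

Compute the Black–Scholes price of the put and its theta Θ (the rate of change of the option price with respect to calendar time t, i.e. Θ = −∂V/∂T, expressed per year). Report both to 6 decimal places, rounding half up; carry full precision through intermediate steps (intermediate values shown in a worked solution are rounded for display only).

price = 46.030713
Θ = 1.360509

σ√T = 0.1446·√2.7117 = 0.238116
d₁ = (ln(S/K) + (r+σ²/2)T) / (σ√T) = (ln(228.42/282.72) + (0.0239+0.1446²/2)·2.7117) / 0.238116 = (-0.213271 + 0.093159) / 0.238116 = -0.504424
d₂ = d₁ − σ√T = -0.504424 − 0.238116 = -0.742541
e^{−rT} = e^{−0.0239·2.7117} = 0.937246
N(−d₁) = 0.693018,  N(−d₂) = 0.771120
Put price V = K·e^{−rT}·N(−d₂) − S·N(−d₁) = 204.329974 − 158.299261 = 46.030713
φ(d₁) = (1/√(2π))·e^{−d₁²/2} = 0.351284
Θ = −S·φ(d₁)·σ/(2√T) + r·K·e^{−rT}·N(−d₂) = −3.522978 + 4.883486 = 1.360509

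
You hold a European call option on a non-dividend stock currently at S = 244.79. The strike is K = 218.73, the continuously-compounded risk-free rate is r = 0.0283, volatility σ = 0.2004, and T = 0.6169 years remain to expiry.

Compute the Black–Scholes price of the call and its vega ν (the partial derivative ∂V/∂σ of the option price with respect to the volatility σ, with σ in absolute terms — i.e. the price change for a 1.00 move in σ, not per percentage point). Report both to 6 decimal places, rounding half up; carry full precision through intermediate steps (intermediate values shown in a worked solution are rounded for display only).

price = 33.982168
ν = 50.940017

σ√T = 0.2004·√0.6169 = 0.157400
d₁ = (ln(S/K) + (r+σ²/2)T) / (σ√T) = (ln(244.79/218.73) + (0.0283+0.2004²/2)·0.6169) / 0.157400 = (0.112563 + 0.029846) / 0.157400 = 0.904753
d₂ = d₁ − σ√T = 0.904753 − 0.157400 = 0.747353
e^{−rT} = e^{−0.0283·0.6169} = 0.982693
N(d₁) = 0.817202,  N(d₂) = 0.772575
Call price V = S·N(d₁) − K·e^{−rT}·N(d₂) = 200.042860 − 166.060692 = 33.982168
φ(d₁) = (1/√(2π))·e^{−d₁²/2} = 0.264946
ν = S·φ(d₁)·√T = 50.940017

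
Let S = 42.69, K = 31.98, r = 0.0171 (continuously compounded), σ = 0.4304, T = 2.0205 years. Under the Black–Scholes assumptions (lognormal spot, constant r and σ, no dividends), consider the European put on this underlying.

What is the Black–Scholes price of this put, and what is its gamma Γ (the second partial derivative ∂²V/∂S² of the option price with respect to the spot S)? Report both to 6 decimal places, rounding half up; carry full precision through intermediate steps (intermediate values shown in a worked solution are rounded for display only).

σ√T = 0.4304·√2.0205 = 0.611789
d₁ = (ln(S/K) + (r+σ²/2)T) / (σ√T) = (ln(42.69/31.98) + (0.0171+0.4304²/2)·2.0205) / 0.611789 = (0.288854 + 0.221693) / 0.611789 = 0.834516
d₂ = d₁ − σ√T = 0.834516 − 0.611789 = 0.222726
e^{−rT} = e^{−0.0171·2.0205} = 0.966040
N(−d₁) = 0.201995,  N(−d₂) = 0.411874
Put price V = K·e^{−rT}·N(−d₂) − S·N(−d₁) = 12.724418 − 8.623178 = 4.101240
φ(d₁) = (1/√(2π))·e^{−d₁²/2} = 0.281634
Γ = φ(d₁) / (S·σ·√T) = 0.010783

price = 4.101240
Γ = 0.010783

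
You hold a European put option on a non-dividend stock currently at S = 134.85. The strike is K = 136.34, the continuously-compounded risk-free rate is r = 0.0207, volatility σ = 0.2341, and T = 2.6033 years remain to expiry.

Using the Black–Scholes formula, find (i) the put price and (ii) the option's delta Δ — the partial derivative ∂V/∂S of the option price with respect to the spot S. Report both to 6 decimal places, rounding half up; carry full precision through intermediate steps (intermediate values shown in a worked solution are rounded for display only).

price = 17.070312
Δ = -0.381161

σ√T = 0.2341·√2.6033 = 0.377714
d₁ = (ln(S/K) + (r+σ²/2)T) / (σ√T) = (ln(134.85/136.34) + (0.0207+0.2341²/2)·2.6033) / 0.377714 = (-0.010989 + 0.125222) / 0.377714 = 0.302434
d₂ = d₁ − σ√T = 0.302434 − 0.377714 = -0.075280
e^{−rT} = e^{−0.0207·2.6033} = 0.947538
N(−d₁) = 0.381161,  N(−d₂) = 0.530004
Put price V = K·e^{−rT}·N(−d₂) − S·N(−d₁) = 68.469821 − 51.399510 = 17.070312
Δ = −N(−d₁) = -0.381161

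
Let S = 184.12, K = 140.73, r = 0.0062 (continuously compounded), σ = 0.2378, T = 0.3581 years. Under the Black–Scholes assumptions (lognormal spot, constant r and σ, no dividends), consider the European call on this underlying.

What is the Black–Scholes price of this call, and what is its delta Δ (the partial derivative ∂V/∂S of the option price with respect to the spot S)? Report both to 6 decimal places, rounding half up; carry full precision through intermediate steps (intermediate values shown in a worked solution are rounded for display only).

price = 43.951842
Δ = 0.975882

σ√T = 0.2378·√0.3581 = 0.142303
d₁ = (ln(S/K) + (r+σ²/2)T) / (σ√T) = (ln(184.12/140.73) + (0.0062+0.2378²/2)·0.3581) / 0.142303 = (0.268745 + 0.012345) / 0.142303 = 1.975291
d₂ = d₁ − σ√T = 1.975291 − 0.142303 = 1.832988
e^{−rT} = e^{−0.0062·0.3581} = 0.997782
N(d₁) = 0.975882,  N(d₂) = 0.966598
Call price V = S·N(d₁) − K·e^{−rT}·N(d₂) = 179.679477 − 135.727635 = 43.951842
Δ = N(d₁) = 0.975882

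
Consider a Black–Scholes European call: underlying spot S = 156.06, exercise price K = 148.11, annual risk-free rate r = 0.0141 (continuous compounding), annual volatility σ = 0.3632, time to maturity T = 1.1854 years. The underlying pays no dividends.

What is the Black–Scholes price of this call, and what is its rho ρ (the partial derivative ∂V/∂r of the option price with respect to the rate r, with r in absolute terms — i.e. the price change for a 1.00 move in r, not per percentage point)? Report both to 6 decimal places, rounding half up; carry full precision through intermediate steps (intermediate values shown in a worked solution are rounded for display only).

price = 29.201345
ρ = 84.729760

σ√T = 0.3632·√1.1854 = 0.395438
d₁ = (ln(S/K) + (r+σ²/2)T) / (σ√T) = (ln(156.06/148.11) + (0.0141+0.3632²/2)·1.1854) / 0.395438 = (0.052285 + 0.094900) / 0.395438 = 0.372208
d₂ = d₁ − σ√T = 0.372208 − 0.395438 = -0.023230
e^{−rT} = e^{−0.0141·1.1854} = 0.983425
N(d₁) = 0.645131,  N(d₂) = 0.490733
Call price V = S·N(d₁) − K·e^{−rT}·N(d₂) = 100.679125 − 71.477780 = 29.201345
ρ = K·T·e^{−rT}·N(d₂) = 84.729760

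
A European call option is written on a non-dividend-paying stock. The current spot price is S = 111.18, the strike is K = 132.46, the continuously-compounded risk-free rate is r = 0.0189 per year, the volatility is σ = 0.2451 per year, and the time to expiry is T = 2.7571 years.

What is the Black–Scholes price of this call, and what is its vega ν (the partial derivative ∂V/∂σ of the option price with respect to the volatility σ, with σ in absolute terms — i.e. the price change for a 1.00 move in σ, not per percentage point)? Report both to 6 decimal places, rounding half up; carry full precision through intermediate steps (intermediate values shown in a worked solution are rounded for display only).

σ√T = 0.2451·√2.7571 = 0.406977
d₁ = (ln(S/K) + (r+σ²/2)T) / (σ√T) = (ln(111.18/132.46) + (0.0189+0.2451²/2)·2.7571) / 0.406977 = (-0.175130 + 0.134924) / 0.406977 = -0.098792
d₂ = d₁ − σ√T = -0.098792 − 0.406977 = -0.505769
e^{−rT} = e^{−0.0189·2.7571} = 0.949225
N(d₁) = 0.460652,  N(d₂) = 0.306510
Call price V = S·N(d₁) − K·e^{−rT}·N(d₂) = 51.215263 − 38.538787 = 12.676477
φ(d₁) = (1/√(2π))·e^{−d₁²/2} = 0.397000
ν = S·φ(d₁)·√T = 73.289823

price = 12.676477
ν = 73.289823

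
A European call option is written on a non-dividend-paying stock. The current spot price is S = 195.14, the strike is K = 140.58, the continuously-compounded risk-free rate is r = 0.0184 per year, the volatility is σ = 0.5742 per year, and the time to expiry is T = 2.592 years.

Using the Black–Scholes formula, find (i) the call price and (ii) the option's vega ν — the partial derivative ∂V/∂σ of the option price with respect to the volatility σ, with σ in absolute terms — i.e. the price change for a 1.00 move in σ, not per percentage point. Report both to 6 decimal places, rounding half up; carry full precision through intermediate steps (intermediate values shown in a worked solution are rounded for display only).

price = 93.537267
ν = 85.952821

σ√T = 0.5742·√2.592 = 0.924444
d₁ = (ln(S/K) + (r+σ²/2)T) / (σ√T) = (ln(195.14/140.58) + (0.0184+0.5742²/2)·2.592) / 0.924444 = (0.327941 + 0.474991) / 0.924444 = 0.868556
d₂ = d₁ − σ√T = 0.868556 − 0.924444 = -0.055888
e^{−rT} = e^{−0.0184·2.592} = 0.953427
N(d₁) = 0.807455,  N(d₂) = 0.477716
Call price V = S·N(d₁) − K·e^{−rT}·N(d₂) = 157.566784 − 64.029517 = 93.537267
φ(d₁) = (1/√(2π))·e^{−d₁²/2} = 0.273588
ν = S·φ(d₁)·√T = 85.952821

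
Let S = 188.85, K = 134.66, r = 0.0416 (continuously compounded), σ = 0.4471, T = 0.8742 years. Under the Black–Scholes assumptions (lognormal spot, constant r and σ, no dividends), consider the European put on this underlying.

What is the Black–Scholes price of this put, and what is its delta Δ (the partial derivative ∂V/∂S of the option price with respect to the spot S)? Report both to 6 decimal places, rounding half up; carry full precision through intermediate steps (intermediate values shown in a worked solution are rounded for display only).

price = 6.534613
Δ = -0.134571

σ√T = 0.4471·√0.8742 = 0.418033
d₁ = (ln(S/K) + (r+σ²/2)T) / (σ√T) = (ln(188.85/134.66) + (0.0416+0.4471²/2)·0.8742) / 0.418033 = (0.338200 + 0.123742) / 0.418033 = 1.105039
d₂ = d₁ − σ√T = 1.105039 − 0.418033 = 0.687007
e^{−rT} = e^{−0.0416·0.8742} = 0.964287
N(−d₁) = 0.134571,  N(−d₂) = 0.246039
Put price V = K·e^{−rT}·N(−d₂) − S·N(−d₁) = 31.948407 − 25.413795 = 6.534613
Δ = −N(−d₁) = -0.134571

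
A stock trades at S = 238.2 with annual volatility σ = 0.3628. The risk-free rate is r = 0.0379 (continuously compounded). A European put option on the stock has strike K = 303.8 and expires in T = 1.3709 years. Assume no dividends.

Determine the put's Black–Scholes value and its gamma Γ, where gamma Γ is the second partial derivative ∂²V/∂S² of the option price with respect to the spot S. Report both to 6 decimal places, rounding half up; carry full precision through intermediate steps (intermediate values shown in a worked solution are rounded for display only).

price = 73.731996
Γ = 0.003833

σ√T = 0.3628·√1.3709 = 0.424786
d₁ = (ln(S/K) + (r+σ²/2)T) / (σ√T) = (ln(238.2/303.8) + (0.0379+0.3628²/2)·1.3709) / 0.424786 = (-0.243259 + 0.142179) / 0.424786 = -0.237956
d₂ = d₁ − σ√T = -0.237956 − 0.424786 = -0.662742
e^{−rT} = e^{−0.0379·1.3709} = 0.949370
N(−d₁) = 0.594042,  N(−d₂) = 0.746252
Put price V = K·e^{−rT}·N(−d₂) − S·N(−d₁) = 215.232869 − 141.500874 = 73.731996
φ(d₁) = (1/√(2π))·e^{−d₁²/2} = 0.387806
Γ = φ(d₁) / (S·σ·√T) = 0.003833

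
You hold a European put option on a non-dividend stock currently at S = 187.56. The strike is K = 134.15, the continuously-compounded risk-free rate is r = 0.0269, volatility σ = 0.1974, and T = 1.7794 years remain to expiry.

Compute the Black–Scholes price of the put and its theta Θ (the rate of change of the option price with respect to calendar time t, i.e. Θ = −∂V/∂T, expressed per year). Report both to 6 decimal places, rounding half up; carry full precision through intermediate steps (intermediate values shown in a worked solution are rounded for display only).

σ√T = 0.1974·√1.7794 = 0.263320
d₁ = (ln(S/K) + (r+σ²/2)T) / (σ√T) = (ln(187.56/134.15) + (0.0269+0.1974²/2)·1.7794) / 0.263320 = (0.335140 + 0.082535) / 0.263320 = 1.586187
d₂ = d₁ − σ√T = 1.586187 − 0.263320 = 1.322867
e^{−rT} = e^{−0.0269·1.7794} = 0.953262
N(−d₁) = 0.056348,  N(−d₂) = 0.092940
Put price V = K·e^{−rT}·N(−d₂) − S·N(−d₁) = 11.885152 − 10.568719 = 1.316433
φ(d₁) = (1/√(2π))·e^{−d₁²/2} = 0.113389
Θ = −S·φ(d₁)·σ/(2√T) + r·K·e^{−rT}·N(−d₂) = −1.573587 + 0.319711 = -1.253876

price = 1.316433
Θ = -1.253876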